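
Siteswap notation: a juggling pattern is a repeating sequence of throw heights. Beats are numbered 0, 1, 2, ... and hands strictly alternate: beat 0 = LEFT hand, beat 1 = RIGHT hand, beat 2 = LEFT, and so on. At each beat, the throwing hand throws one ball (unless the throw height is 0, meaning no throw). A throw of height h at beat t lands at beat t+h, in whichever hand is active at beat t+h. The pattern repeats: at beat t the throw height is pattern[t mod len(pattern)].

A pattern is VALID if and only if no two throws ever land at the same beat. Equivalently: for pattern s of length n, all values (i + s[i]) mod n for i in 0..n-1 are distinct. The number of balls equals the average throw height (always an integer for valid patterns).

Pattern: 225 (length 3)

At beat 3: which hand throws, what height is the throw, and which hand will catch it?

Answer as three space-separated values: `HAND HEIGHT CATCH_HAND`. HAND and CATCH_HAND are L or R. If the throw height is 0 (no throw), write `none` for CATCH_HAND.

Beat 3: 3 mod 2 = 1, so hand = R
Throw height = pattern[3 mod 3] = pattern[0] = 2
Lands at beat 3+2=5, 5 mod 2 = 1, so catch hand = R

Answer: R 2 R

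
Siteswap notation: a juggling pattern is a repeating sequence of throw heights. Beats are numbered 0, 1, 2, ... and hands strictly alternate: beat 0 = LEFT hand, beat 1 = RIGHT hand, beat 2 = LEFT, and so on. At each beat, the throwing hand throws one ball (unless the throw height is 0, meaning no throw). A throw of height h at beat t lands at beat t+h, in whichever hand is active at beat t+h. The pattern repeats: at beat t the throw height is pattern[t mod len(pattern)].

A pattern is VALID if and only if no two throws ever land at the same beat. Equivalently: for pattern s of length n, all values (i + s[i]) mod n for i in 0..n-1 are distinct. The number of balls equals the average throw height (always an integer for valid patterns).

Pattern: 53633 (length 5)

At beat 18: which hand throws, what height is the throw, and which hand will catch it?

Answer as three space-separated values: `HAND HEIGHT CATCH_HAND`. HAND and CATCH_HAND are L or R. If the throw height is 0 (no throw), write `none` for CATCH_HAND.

Beat 18: 18 mod 2 = 0, so hand = L
Throw height = pattern[18 mod 5] = pattern[3] = 3
Lands at beat 18+3=21, 21 mod 2 = 1, so catch hand = R

Answer: L 3 R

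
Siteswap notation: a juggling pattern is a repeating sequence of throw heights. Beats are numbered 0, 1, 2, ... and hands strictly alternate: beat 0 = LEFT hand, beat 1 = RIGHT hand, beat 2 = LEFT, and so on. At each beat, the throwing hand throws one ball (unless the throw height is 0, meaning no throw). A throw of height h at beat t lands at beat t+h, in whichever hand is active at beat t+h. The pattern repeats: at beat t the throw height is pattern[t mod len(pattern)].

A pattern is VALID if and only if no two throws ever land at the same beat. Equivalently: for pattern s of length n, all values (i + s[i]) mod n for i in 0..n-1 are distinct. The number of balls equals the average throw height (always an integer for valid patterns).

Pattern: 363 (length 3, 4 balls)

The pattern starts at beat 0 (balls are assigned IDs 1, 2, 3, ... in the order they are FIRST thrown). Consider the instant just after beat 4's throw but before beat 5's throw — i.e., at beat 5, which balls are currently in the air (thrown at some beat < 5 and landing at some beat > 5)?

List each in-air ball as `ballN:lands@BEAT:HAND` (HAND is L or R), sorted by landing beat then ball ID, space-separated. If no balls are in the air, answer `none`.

Answer: ball1:lands@6:L ball2:lands@7:R ball4:lands@10:L

Derivation:
Beat 0 (L): throw ball1 h=3 -> lands@3:R; in-air after throw: [b1@3:R]
Beat 1 (R): throw ball2 h=6 -> lands@7:R; in-air after throw: [b1@3:R b2@7:R]
Beat 2 (L): throw ball3 h=3 -> lands@5:R; in-air after throw: [b1@3:R b3@5:R b2@7:R]
Beat 3 (R): throw ball1 h=3 -> lands@6:L; in-air after throw: [b3@5:R b1@6:L b2@7:R]
Beat 4 (L): throw ball4 h=6 -> lands@10:L; in-air after throw: [b3@5:R b1@6:L b2@7:R b4@10:L]
Beat 5 (R): throw ball3 h=3 -> lands@8:L; in-air after throw: [b1@6:L b2@7:R b3@8:L b4@10:L]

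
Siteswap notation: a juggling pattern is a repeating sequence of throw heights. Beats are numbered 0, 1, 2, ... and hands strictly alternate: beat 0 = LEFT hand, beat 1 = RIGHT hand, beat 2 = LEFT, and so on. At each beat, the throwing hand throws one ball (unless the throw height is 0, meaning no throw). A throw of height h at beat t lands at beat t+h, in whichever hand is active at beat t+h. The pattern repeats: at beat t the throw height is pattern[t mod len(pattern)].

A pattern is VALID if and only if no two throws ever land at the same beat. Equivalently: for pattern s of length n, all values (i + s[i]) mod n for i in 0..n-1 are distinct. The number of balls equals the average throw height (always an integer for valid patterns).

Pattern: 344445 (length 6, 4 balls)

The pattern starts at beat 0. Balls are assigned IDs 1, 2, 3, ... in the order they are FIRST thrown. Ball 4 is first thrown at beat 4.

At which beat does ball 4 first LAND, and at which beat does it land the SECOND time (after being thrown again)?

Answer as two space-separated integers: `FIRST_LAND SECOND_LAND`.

Beat 0 (L): throw ball1 h=3 -> lands@3:R; in-air after throw: [b1@3:R]
Beat 1 (R): throw ball2 h=4 -> lands@5:R; in-air after throw: [b1@3:R b2@5:R]
Beat 2 (L): throw ball3 h=4 -> lands@6:L; in-air after throw: [b1@3:R b2@5:R b3@6:L]
Beat 3 (R): throw ball1 h=4 -> lands@7:R; in-air after throw: [b2@5:R b3@6:L b1@7:R]
Beat 4 (L): throw ball4 h=4 -> lands@8:L; in-air after throw: [b2@5:R b3@6:L b1@7:R b4@8:L]
Beat 5 (R): throw ball2 h=5 -> lands@10:L; in-air after throw: [b3@6:L b1@7:R b4@8:L b2@10:L]
Beat 6 (L): throw ball3 h=3 -> lands@9:R; in-air after throw: [b1@7:R b4@8:L b3@9:R b2@10:L]
Beat 7 (R): throw ball1 h=4 -> lands@11:R; in-air after throw: [b4@8:L b3@9:R b2@10:L b1@11:R]
Beat 8 (L): throw ball4 h=4 -> lands@12:L; in-air after throw: [b3@9:R b2@10:L b1@11:R b4@12:L]
Beat 9 (R): throw ball3 h=4 -> lands@13:R; in-air after throw: [b2@10:L b1@11:R b4@12:L b3@13:R]
Beat 10 (L): throw ball2 h=4 -> lands@14:L; in-air after throw: [b1@11:R b4@12:L b3@13:R b2@14:L]
Beat 11 (R): throw ball1 h=5 -> lands@16:L; in-air after throw: [b4@12:L b3@13:R b2@14:L b1@16:L]
Beat 12 (L): throw ball4 h=3 -> lands@15:R; in-air after throw: [b3@13:R b2@14:L b4@15:R b1@16:L]
Ball 4: thrown@4 h=4 -> first land @8; rethrown@8 h=4 -> second land @12

Answer: 8 12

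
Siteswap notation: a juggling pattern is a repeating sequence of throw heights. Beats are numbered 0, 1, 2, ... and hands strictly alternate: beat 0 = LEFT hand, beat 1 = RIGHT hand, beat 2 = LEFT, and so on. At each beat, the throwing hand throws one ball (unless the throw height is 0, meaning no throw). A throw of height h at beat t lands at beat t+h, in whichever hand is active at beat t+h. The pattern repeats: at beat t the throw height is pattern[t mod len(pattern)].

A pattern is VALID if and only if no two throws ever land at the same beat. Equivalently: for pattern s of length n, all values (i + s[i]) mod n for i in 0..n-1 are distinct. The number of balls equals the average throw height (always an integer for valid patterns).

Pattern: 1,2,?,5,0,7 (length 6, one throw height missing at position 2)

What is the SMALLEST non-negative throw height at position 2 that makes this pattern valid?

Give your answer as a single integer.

i=0: (0 + 1) mod 6 = 1
i=1: (1 + 2) mod 6 = 3
i=2: s[i]=? (unknown)
i=3: (3 + 5) mod 6 = 2
i=4: (4 + 0) mod 6 = 4
i=5: (5 + 7) mod 6 = 0
Known residues: [0, 1, 2, 3, 4]; need a permutation of 0..5, so missing residue r = 5
Need (2 + s) mod 6 = 5; smallest s = (5 - 2) mod 6 = 3

Answer: 3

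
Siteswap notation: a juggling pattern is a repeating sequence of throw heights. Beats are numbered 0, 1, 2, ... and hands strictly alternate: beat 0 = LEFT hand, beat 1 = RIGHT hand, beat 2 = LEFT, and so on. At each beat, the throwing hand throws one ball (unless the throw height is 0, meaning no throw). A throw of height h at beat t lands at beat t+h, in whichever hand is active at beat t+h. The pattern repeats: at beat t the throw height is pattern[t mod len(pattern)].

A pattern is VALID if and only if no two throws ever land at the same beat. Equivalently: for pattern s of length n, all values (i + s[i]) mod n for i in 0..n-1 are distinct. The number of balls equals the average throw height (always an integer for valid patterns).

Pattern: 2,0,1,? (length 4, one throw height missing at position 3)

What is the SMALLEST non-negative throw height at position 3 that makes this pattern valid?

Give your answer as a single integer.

Answer: 1

Derivation:
i=0: (0 + 2) mod 4 = 2
i=1: (1 + 0) mod 4 = 1
i=2: (2 + 1) mod 4 = 3
i=3: s[i]=? (unknown)
Known residues: [1, 2, 3]; need a permutation of 0..3, so missing residue r = 0
Need (3 + s) mod 4 = 0; smallest s = (0 - 3) mod 4 = 1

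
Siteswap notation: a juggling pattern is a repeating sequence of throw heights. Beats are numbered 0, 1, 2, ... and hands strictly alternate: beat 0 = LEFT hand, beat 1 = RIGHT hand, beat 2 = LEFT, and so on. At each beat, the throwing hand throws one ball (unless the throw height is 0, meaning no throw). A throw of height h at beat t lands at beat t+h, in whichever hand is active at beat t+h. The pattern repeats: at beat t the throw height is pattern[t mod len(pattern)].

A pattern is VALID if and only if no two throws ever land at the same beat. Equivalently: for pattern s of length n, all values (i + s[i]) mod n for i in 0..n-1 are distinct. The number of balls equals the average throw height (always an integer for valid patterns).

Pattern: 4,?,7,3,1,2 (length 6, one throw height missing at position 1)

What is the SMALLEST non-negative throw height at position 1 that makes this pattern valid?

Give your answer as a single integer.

i=0: (0 + 4) mod 6 = 4
i=1: s[i]=? (unknown)
i=2: (2 + 7) mod 6 = 3
i=3: (3 + 3) mod 6 = 0
i=4: (4 + 1) mod 6 = 5
i=5: (5 + 2) mod 6 = 1
Known residues: [0, 1, 3, 4, 5]; need a permutation of 0..5, so missing residue r = 2
Need (1 + s) mod 6 = 2; smallest s = (2 - 1) mod 6 = 1

Answer: 1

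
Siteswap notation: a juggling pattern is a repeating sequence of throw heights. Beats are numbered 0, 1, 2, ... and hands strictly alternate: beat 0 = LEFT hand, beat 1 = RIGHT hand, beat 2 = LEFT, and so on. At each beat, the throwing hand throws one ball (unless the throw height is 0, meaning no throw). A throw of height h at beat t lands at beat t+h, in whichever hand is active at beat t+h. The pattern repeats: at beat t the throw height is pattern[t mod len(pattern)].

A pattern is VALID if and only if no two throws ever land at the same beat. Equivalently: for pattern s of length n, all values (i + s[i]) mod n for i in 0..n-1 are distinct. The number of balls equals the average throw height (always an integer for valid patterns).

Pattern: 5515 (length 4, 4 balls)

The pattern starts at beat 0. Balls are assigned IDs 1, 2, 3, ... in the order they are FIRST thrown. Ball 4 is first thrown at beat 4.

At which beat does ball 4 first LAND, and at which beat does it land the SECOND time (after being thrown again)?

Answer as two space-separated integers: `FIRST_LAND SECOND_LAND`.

Answer: 9 14

Derivation:
Beat 0 (L): throw ball1 h=5 -> lands@5:R; in-air after throw: [b1@5:R]
Beat 1 (R): throw ball2 h=5 -> lands@6:L; in-air after throw: [b1@5:R b2@6:L]
Beat 2 (L): throw ball3 h=1 -> lands@3:R; in-air after throw: [b3@3:R b1@5:R b2@6:L]
Beat 3 (R): throw ball3 h=5 -> lands@8:L; in-air after throw: [b1@5:R b2@6:L b3@8:L]
Beat 4 (L): throw ball4 h=5 -> lands@9:R; in-air after throw: [b1@5:R b2@6:L b3@8:L b4@9:R]
Beat 5 (R): throw ball1 h=5 -> lands@10:L; in-air after throw: [b2@6:L b3@8:L b4@9:R b1@10:L]
Beat 6 (L): throw ball2 h=1 -> lands@7:R; in-air after throw: [b2@7:R b3@8:L b4@9:R b1@10:L]
Beat 7 (R): throw ball2 h=5 -> lands@12:L; in-air after throw: [b3@8:L b4@9:R b1@10:L b2@12:L]
Beat 8 (L): throw ball3 h=5 -> lands@13:R; in-air after throw: [b4@9:R b1@10:L b2@12:L b3@13:R]
Beat 9 (R): throw ball4 h=5 -> lands@14:L; in-air after throw: [b1@10:L b2@12:L b3@13:R b4@14:L]
Beat 10 (L): throw ball1 h=1 -> lands@11:R; in-air after throw: [b1@11:R b2@12:L b3@13:R b4@14:L]
Beat 11 (R): throw ball1 h=5 -> lands@16:L; in-air after throw: [b2@12:L b3@13:R b4@14:L b1@16:L]
Beat 12 (L): throw ball2 h=5 -> lands@17:R; in-air after throw: [b3@13:R b4@14:L b1@16:L b2@17:R]
Beat 13 (R): throw ball3 h=5 -> lands@18:L; in-air after throw: [b4@14:L b1@16:L b2@17:R b3@18:L]
Beat 14 (L): throw ball4 h=1 -> lands@15:R; in-air after throw: [b4@15:R b1@16:L b2@17:R b3@18:L]
Ball 4: thrown@4 h=5 -> first land @9; rethrown@9 h=5 -> second land @14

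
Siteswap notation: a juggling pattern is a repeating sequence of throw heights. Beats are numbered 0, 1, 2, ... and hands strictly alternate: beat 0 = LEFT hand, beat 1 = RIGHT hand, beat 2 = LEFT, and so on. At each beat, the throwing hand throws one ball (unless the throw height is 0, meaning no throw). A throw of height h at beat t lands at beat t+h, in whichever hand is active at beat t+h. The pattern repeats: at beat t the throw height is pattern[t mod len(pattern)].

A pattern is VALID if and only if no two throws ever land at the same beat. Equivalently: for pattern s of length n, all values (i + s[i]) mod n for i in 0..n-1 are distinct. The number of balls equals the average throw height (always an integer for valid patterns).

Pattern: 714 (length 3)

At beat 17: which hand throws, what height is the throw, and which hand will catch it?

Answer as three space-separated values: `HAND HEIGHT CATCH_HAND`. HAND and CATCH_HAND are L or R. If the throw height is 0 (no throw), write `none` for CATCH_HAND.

Beat 17: 17 mod 2 = 1, so hand = R
Throw height = pattern[17 mod 3] = pattern[2] = 4
Lands at beat 17+4=21, 21 mod 2 = 1, so catch hand = R

Answer: R 4 R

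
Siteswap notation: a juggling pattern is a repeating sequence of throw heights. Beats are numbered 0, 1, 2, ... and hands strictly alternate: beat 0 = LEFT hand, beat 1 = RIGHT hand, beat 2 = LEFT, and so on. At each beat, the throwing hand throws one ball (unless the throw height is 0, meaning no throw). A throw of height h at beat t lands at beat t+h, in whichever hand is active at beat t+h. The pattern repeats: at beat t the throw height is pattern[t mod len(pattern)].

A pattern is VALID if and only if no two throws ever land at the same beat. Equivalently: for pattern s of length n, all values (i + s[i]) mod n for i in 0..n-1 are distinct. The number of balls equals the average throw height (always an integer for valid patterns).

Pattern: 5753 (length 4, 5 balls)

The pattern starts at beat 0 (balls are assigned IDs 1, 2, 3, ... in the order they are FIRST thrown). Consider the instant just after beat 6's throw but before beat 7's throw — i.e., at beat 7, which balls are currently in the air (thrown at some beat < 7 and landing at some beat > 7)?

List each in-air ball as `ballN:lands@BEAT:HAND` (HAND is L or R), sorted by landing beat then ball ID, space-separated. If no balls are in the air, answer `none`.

Answer: ball2:lands@8:L ball5:lands@9:R ball4:lands@11:R ball1:lands@12:L

Derivation:
Beat 0 (L): throw ball1 h=5 -> lands@5:R; in-air after throw: [b1@5:R]
Beat 1 (R): throw ball2 h=7 -> lands@8:L; in-air after throw: [b1@5:R b2@8:L]
Beat 2 (L): throw ball3 h=5 -> lands@7:R; in-air after throw: [b1@5:R b3@7:R b2@8:L]
Beat 3 (R): throw ball4 h=3 -> lands@6:L; in-air after throw: [b1@5:R b4@6:L b3@7:R b2@8:L]
Beat 4 (L): throw ball5 h=5 -> lands@9:R; in-air after throw: [b1@5:R b4@6:L b3@7:R b2@8:L b5@9:R]
Beat 5 (R): throw ball1 h=7 -> lands@12:L; in-air after throw: [b4@6:L b3@7:R b2@8:L b5@9:R b1@12:L]
Beat 6 (L): throw ball4 h=5 -> lands@11:R; in-air after throw: [b3@7:R b2@8:L b5@9:R b4@11:R b1@12:L]
Beat 7 (R): throw ball3 h=3 -> lands@10:L; in-air after throw: [b2@8:L b5@9:R b3@10:L b4@11:R b1@12:L]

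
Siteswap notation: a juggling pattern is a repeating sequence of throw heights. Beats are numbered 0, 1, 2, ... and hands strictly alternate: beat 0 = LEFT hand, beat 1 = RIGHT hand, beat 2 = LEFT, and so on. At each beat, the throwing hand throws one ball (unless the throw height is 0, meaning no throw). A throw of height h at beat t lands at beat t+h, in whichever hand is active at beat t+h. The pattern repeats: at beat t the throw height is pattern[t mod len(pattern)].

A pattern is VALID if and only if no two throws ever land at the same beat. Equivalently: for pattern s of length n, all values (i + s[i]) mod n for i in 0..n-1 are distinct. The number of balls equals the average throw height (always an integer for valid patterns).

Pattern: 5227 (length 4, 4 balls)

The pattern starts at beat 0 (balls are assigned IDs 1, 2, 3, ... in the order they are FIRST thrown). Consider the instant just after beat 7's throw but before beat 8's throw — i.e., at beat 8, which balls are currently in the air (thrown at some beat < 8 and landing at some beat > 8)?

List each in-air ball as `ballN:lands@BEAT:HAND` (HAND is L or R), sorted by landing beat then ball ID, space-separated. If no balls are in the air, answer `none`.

Answer: ball3:lands@9:R ball2:lands@10:L ball1:lands@14:L

Derivation:
Beat 0 (L): throw ball1 h=5 -> lands@5:R; in-air after throw: [b1@5:R]
Beat 1 (R): throw ball2 h=2 -> lands@3:R; in-air after throw: [b2@3:R b1@5:R]
Beat 2 (L): throw ball3 h=2 -> lands@4:L; in-air after throw: [b2@3:R b3@4:L b1@5:R]
Beat 3 (R): throw ball2 h=7 -> lands@10:L; in-air after throw: [b3@4:L b1@5:R b2@10:L]
Beat 4 (L): throw ball3 h=5 -> lands@9:R; in-air after throw: [b1@5:R b3@9:R b2@10:L]
Beat 5 (R): throw ball1 h=2 -> lands@7:R; in-air after throw: [b1@7:R b3@9:R b2@10:L]
Beat 6 (L): throw ball4 h=2 -> lands@8:L; in-air after throw: [b1@7:R b4@8:L b3@9:R b2@10:L]
Beat 7 (R): throw ball1 h=7 -> lands@14:L; in-air after throw: [b4@8:L b3@9:R b2@10:L b1@14:L]
Beat 8 (L): throw ball4 h=5 -> lands@13:R; in-air after throw: [b3@9:R b2@10:L b4@13:R b1@14:L]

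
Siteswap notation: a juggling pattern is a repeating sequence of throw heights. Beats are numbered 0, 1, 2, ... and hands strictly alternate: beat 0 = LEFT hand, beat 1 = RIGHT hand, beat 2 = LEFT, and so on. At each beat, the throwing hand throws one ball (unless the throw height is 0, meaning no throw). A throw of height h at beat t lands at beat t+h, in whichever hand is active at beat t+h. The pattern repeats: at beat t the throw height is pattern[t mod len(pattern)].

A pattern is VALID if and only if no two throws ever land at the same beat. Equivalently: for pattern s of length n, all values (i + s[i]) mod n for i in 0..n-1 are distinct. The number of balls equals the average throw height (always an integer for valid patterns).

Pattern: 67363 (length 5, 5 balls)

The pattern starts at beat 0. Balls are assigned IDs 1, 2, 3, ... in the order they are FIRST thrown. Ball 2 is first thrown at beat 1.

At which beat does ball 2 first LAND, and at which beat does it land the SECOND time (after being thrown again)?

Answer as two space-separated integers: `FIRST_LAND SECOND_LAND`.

Answer: 8 14

Derivation:
Beat 0 (L): throw ball1 h=6 -> lands@6:L; in-air after throw: [b1@6:L]
Beat 1 (R): throw ball2 h=7 -> lands@8:L; in-air after throw: [b1@6:L b2@8:L]
Beat 2 (L): throw ball3 h=3 -> lands@5:R; in-air after throw: [b3@5:R b1@6:L b2@8:L]
Beat 3 (R): throw ball4 h=6 -> lands@9:R; in-air after throw: [b3@5:R b1@6:L b2@8:L b4@9:R]
Beat 4 (L): throw ball5 h=3 -> lands@7:R; in-air after throw: [b3@5:R b1@6:L b5@7:R b2@8:L b4@9:R]
Beat 5 (R): throw ball3 h=6 -> lands@11:R; in-air after throw: [b1@6:L b5@7:R b2@8:L b4@9:R b3@11:R]
Beat 6 (L): throw ball1 h=7 -> lands@13:R; in-air after throw: [b5@7:R b2@8:L b4@9:R b3@11:R b1@13:R]
Beat 7 (R): throw ball5 h=3 -> lands@10:L; in-air after throw: [b2@8:L b4@9:R b5@10:L b3@11:R b1@13:R]
Beat 8 (L): throw ball2 h=6 -> lands@14:L; in-air after throw: [b4@9:R b5@10:L b3@11:R b1@13:R b2@14:L]
Beat 9 (R): throw ball4 h=3 -> lands@12:L; in-air after throw: [b5@10:L b3@11:R b4@12:L b1@13:R b2@14:L]
Beat 10 (L): throw ball5 h=6 -> lands@16:L; in-air after throw: [b3@11:R b4@12:L b1@13:R b2@14:L b5@16:L]
Beat 11 (R): throw ball3 h=7 -> lands@18:L; in-air after throw: [b4@12:L b1@13:R b2@14:L b5@16:L b3@18:L]
Ball 2: thrown@1 h=7 -> first land @8; rethrown@8 h=6 -> second land @14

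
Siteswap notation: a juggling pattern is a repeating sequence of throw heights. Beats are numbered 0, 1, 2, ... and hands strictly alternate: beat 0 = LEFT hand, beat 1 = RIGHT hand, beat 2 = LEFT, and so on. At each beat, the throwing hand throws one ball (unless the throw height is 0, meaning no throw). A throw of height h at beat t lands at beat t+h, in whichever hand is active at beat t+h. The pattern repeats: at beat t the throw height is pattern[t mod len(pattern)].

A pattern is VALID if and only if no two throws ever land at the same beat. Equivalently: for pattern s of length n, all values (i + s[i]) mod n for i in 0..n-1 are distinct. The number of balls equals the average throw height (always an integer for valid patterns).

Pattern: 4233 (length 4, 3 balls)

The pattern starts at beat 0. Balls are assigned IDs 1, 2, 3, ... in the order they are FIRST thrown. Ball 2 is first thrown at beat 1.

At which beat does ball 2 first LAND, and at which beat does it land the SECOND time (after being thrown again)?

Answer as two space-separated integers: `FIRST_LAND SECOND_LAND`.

Beat 0 (L): throw ball1 h=4 -> lands@4:L; in-air after throw: [b1@4:L]
Beat 1 (R): throw ball2 h=2 -> lands@3:R; in-air after throw: [b2@3:R b1@4:L]
Beat 2 (L): throw ball3 h=3 -> lands@5:R; in-air after throw: [b2@3:R b1@4:L b3@5:R]
Beat 3 (R): throw ball2 h=3 -> lands@6:L; in-air after throw: [b1@4:L b3@5:R b2@6:L]
Beat 4 (L): throw ball1 h=4 -> lands@8:L; in-air after throw: [b3@5:R b2@6:L b1@8:L]
Beat 5 (R): throw ball3 h=2 -> lands@7:R; in-air after throw: [b2@6:L b3@7:R b1@8:L]
Beat 6 (L): throw ball2 h=3 -> lands@9:R; in-air after throw: [b3@7:R b1@8:L b2@9:R]
Ball 2: thrown@1 h=2 -> first land @3; rethrown@3 h=3 -> second land @6

Answer: 3 6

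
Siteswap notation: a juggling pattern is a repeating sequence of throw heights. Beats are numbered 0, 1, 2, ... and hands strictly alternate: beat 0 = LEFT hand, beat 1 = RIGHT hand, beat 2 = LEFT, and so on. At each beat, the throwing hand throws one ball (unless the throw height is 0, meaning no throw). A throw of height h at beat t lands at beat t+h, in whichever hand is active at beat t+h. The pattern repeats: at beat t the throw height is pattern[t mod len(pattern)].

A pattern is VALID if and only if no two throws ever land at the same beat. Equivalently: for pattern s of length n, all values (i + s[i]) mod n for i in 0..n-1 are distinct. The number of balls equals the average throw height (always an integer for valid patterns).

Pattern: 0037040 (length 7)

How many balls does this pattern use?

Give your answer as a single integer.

Pattern = [0, 0, 3, 7, 0, 4, 0], length n = 7
  position 0: throw height = 0, running sum = 0
  position 1: throw height = 0, running sum = 0
  position 2: throw height = 3, running sum = 3
  position 3: throw height = 7, running sum = 10
  position 4: throw height = 0, running sum = 10
  position 5: throw height = 4, running sum = 14
  position 6: throw height = 0, running sum = 14
Total sum = 14; balls = sum / n = 14 / 7 = 2

Answer: 2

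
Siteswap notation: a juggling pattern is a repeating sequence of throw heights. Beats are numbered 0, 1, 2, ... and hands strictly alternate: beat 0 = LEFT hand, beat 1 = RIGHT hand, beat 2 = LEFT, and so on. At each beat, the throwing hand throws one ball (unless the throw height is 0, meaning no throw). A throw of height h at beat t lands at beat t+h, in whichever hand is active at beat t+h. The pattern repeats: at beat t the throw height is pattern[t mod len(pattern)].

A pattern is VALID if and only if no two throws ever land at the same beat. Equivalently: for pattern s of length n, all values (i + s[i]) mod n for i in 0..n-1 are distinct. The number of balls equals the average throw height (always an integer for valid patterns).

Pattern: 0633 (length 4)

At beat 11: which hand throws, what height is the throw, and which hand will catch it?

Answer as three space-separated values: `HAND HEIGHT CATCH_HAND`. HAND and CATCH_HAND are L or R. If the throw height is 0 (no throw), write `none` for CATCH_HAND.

Beat 11: 11 mod 2 = 1, so hand = R
Throw height = pattern[11 mod 4] = pattern[3] = 3
Lands at beat 11+3=14, 14 mod 2 = 0, so catch hand = L

Answer: R 3 L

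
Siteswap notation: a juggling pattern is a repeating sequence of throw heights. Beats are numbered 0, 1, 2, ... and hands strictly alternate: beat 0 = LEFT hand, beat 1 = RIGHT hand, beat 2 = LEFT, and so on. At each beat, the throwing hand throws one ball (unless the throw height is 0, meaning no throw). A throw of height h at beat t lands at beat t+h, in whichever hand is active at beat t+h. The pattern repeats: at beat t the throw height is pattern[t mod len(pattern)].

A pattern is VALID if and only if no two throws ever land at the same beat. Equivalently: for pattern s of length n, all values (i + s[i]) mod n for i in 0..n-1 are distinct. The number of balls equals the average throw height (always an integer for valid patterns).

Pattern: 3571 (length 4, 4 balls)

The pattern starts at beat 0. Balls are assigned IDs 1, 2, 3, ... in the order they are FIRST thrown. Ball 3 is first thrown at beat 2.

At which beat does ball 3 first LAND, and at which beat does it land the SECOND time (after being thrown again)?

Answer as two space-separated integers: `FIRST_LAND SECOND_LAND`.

Answer: 9 14

Derivation:
Beat 0 (L): throw ball1 h=3 -> lands@3:R; in-air after throw: [b1@3:R]
Beat 1 (R): throw ball2 h=5 -> lands@6:L; in-air after throw: [b1@3:R b2@6:L]
Beat 2 (L): throw ball3 h=7 -> lands@9:R; in-air after throw: [b1@3:R b2@6:L b3@9:R]
Beat 3 (R): throw ball1 h=1 -> lands@4:L; in-air after throw: [b1@4:L b2@6:L b3@9:R]
Beat 4 (L): throw ball1 h=3 -> lands@7:R; in-air after throw: [b2@6:L b1@7:R b3@9:R]
Beat 5 (R): throw ball4 h=5 -> lands@10:L; in-air after throw: [b2@6:L b1@7:R b3@9:R b4@10:L]
Beat 6 (L): throw ball2 h=7 -> lands@13:R; in-air after throw: [b1@7:R b3@9:R b4@10:L b2@13:R]
Beat 7 (R): throw ball1 h=1 -> lands@8:L; in-air after throw: [b1@8:L b3@9:R b4@10:L b2@13:R]
Beat 8 (L): throw ball1 h=3 -> lands@11:R; in-air after throw: [b3@9:R b4@10:L b1@11:R b2@13:R]
Beat 9 (R): throw ball3 h=5 -> lands@14:L; in-air after throw: [b4@10:L b1@11:R b2@13:R b3@14:L]
Beat 10 (L): throw ball4 h=7 -> lands@17:R; in-air after throw: [b1@11:R b2@13:R b3@14:L b4@17:R]
Beat 11 (R): throw ball1 h=1 -> lands@12:L; in-air after throw: [b1@12:L b2@13:R b3@14:L b4@17:R]
Beat 12 (L): throw ball1 h=3 -> lands@15:R; in-air after throw: [b2@13:R b3@14:L b1@15:R b4@17:R]
Beat 13 (R): throw ball2 h=5 -> lands@18:L; in-air after throw: [b3@14:L b1@15:R b4@17:R b2@18:L]
Beat 14 (L): throw ball3 h=7 -> lands@21:R; in-air after throw: [b1@15:R b4@17:R b2@18:L b3@21:R]
Ball 3: thrown@2 h=7 -> first land @9; rethrown@9 h=5 -> second land @14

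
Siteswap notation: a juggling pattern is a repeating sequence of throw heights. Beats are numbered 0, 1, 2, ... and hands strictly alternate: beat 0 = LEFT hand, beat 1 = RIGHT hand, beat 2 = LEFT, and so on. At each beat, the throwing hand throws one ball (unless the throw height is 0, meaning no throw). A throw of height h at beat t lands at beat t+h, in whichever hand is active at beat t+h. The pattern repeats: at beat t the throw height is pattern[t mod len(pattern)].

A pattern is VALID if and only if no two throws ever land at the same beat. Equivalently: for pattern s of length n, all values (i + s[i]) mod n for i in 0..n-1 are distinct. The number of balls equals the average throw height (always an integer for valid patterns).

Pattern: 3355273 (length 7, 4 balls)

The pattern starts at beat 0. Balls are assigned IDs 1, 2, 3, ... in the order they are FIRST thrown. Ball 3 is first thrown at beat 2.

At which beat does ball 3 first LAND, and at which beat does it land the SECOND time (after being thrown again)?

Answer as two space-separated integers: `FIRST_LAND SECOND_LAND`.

Beat 0 (L): throw ball1 h=3 -> lands@3:R; in-air after throw: [b1@3:R]
Beat 1 (R): throw ball2 h=3 -> lands@4:L; in-air after throw: [b1@3:R b2@4:L]
Beat 2 (L): throw ball3 h=5 -> lands@7:R; in-air after throw: [b1@3:R b2@4:L b3@7:R]
Beat 3 (R): throw ball1 h=5 -> lands@8:L; in-air after throw: [b2@4:L b3@7:R b1@8:L]
Beat 4 (L): throw ball2 h=2 -> lands@6:L; in-air after throw: [b2@6:L b3@7:R b1@8:L]
Beat 5 (R): throw ball4 h=7 -> lands@12:L; in-air after throw: [b2@6:L b3@7:R b1@8:L b4@12:L]
Beat 6 (L): throw ball2 h=3 -> lands@9:R; in-air after throw: [b3@7:R b1@8:L b2@9:R b4@12:L]
Beat 7 (R): throw ball3 h=3 -> lands@10:L; in-air after throw: [b1@8:L b2@9:R b3@10:L b4@12:L]
Beat 8 (L): throw ball1 h=3 -> lands@11:R; in-air after throw: [b2@9:R b3@10:L b1@11:R b4@12:L]
Beat 9 (R): throw ball2 h=5 -> lands@14:L; in-air after throw: [b3@10:L b1@11:R b4@12:L b2@14:L]
Beat 10 (L): throw ball3 h=5 -> lands@15:R; in-air after throw: [b1@11:R b4@12:L b2@14:L b3@15:R]
Ball 3: thrown@2 h=5 -> first land @7; rethrown@7 h=3 -> second land @10

Answer: 7 10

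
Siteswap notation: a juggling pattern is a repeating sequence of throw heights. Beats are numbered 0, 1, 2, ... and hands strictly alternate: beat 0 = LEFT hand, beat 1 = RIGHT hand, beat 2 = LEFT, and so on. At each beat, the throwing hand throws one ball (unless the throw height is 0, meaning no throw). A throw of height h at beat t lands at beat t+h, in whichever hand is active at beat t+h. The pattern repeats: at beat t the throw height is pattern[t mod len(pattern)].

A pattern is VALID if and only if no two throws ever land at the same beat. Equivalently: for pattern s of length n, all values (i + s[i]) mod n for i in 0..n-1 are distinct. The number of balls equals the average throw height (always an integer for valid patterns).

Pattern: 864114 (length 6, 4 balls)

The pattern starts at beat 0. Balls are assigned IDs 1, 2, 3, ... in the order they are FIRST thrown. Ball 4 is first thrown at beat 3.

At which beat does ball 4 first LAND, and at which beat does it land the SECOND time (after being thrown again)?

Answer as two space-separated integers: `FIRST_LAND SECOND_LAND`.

Beat 0 (L): throw ball1 h=8 -> lands@8:L; in-air after throw: [b1@8:L]
Beat 1 (R): throw ball2 h=6 -> lands@7:R; in-air after throw: [b2@7:R b1@8:L]
Beat 2 (L): throw ball3 h=4 -> lands@6:L; in-air after throw: [b3@6:L b2@7:R b1@8:L]
Beat 3 (R): throw ball4 h=1 -> lands@4:L; in-air after throw: [b4@4:L b3@6:L b2@7:R b1@8:L]
Beat 4 (L): throw ball4 h=1 -> lands@5:R; in-air after throw: [b4@5:R b3@6:L b2@7:R b1@8:L]
Beat 5 (R): throw ball4 h=4 -> lands@9:R; in-air after throw: [b3@6:L b2@7:R b1@8:L b4@9:R]
Ball 4: thrown@3 h=1 -> first land @4; rethrown@4 h=1 -> second land @5

Answer: 4 5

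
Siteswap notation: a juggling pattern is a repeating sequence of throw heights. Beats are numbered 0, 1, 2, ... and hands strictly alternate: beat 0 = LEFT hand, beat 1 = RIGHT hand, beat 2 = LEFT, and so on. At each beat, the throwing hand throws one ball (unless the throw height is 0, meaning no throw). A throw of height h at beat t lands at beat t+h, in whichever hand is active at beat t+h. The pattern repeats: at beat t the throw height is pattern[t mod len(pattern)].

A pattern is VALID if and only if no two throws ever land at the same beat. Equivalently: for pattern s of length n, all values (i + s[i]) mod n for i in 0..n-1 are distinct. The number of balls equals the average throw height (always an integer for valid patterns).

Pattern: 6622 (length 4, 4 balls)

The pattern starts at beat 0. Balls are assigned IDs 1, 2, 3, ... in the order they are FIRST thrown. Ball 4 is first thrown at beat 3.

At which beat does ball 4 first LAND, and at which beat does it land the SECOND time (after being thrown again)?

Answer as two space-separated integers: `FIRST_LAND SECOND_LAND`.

Beat 0 (L): throw ball1 h=6 -> lands@6:L; in-air after throw: [b1@6:L]
Beat 1 (R): throw ball2 h=6 -> lands@7:R; in-air after throw: [b1@6:L b2@7:R]
Beat 2 (L): throw ball3 h=2 -> lands@4:L; in-air after throw: [b3@4:L b1@6:L b2@7:R]
Beat 3 (R): throw ball4 h=2 -> lands@5:R; in-air after throw: [b3@4:L b4@5:R b1@6:L b2@7:R]
Beat 4 (L): throw ball3 h=6 -> lands@10:L; in-air after throw: [b4@5:R b1@6:L b2@7:R b3@10:L]
Beat 5 (R): throw ball4 h=6 -> lands@11:R; in-air after throw: [b1@6:L b2@7:R b3@10:L b4@11:R]
Beat 6 (L): throw ball1 h=2 -> lands@8:L; in-air after throw: [b2@7:R b1@8:L b3@10:L b4@11:R]
Beat 7 (R): throw ball2 h=2 -> lands@9:R; in-air after throw: [b1@8:L b2@9:R b3@10:L b4@11:R]
Beat 8 (L): throw ball1 h=6 -> lands@14:L; in-air after throw: [b2@9:R b3@10:L b4@11:R b1@14:L]
Beat 9 (R): throw ball2 h=6 -> lands@15:R; in-air after throw: [b3@10:L b4@11:R b1@14:L b2@15:R]
Beat 10 (L): throw ball3 h=2 -> lands@12:L; in-air after throw: [b4@11:R b3@12:L b1@14:L b2@15:R]
Beat 11 (R): throw ball4 h=2 -> lands@13:R; in-air after throw: [b3@12:L b4@13:R b1@14:L b2@15:R]
Ball 4: thrown@3 h=2 -> first land @5; rethrown@5 h=6 -> second land @11

Answer: 5 11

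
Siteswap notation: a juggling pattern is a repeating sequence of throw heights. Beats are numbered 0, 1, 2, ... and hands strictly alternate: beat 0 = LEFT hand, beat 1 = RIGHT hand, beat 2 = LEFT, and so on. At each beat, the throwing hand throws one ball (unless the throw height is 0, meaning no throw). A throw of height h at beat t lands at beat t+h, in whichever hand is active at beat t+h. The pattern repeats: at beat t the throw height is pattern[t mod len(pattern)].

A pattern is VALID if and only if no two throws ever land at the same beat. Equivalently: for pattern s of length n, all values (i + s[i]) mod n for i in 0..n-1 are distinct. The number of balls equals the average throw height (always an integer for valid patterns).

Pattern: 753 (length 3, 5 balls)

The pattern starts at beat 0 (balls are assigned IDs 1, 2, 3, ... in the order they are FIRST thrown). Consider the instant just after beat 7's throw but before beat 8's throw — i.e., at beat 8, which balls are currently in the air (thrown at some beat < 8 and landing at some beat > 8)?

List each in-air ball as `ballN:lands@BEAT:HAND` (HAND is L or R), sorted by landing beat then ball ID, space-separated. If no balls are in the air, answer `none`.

Beat 0 (L): throw ball1 h=7 -> lands@7:R; in-air after throw: [b1@7:R]
Beat 1 (R): throw ball2 h=5 -> lands@6:L; in-air after throw: [b2@6:L b1@7:R]
Beat 2 (L): throw ball3 h=3 -> lands@5:R; in-air after throw: [b3@5:R b2@6:L b1@7:R]
Beat 3 (R): throw ball4 h=7 -> lands@10:L; in-air after throw: [b3@5:R b2@6:L b1@7:R b4@10:L]
Beat 4 (L): throw ball5 h=5 -> lands@9:R; in-air after throw: [b3@5:R b2@6:L b1@7:R b5@9:R b4@10:L]
Beat 5 (R): throw ball3 h=3 -> lands@8:L; in-air after throw: [b2@6:L b1@7:R b3@8:L b5@9:R b4@10:L]
Beat 6 (L): throw ball2 h=7 -> lands@13:R; in-air after throw: [b1@7:R b3@8:L b5@9:R b4@10:L b2@13:R]
Beat 7 (R): throw ball1 h=5 -> lands@12:L; in-air after throw: [b3@8:L b5@9:R b4@10:L b1@12:L b2@13:R]
Beat 8 (L): throw ball3 h=3 -> lands@11:R; in-air after throw: [b5@9:R b4@10:L b3@11:R b1@12:L b2@13:R]

Answer: ball5:lands@9:R ball4:lands@10:L ball1:lands@12:L ball2:lands@13:R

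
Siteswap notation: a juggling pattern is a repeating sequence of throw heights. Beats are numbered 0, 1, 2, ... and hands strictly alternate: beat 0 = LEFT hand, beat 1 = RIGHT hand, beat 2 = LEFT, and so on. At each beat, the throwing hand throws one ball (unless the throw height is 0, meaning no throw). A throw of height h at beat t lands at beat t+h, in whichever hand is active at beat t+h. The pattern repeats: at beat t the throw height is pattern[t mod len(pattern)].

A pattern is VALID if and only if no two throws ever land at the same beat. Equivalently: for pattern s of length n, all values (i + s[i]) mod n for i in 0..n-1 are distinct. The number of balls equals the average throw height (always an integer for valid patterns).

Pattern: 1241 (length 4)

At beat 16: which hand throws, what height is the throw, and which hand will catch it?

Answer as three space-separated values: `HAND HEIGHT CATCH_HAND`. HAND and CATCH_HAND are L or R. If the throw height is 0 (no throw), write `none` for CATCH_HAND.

Answer: L 1 R

Derivation:
Beat 16: 16 mod 2 = 0, so hand = L
Throw height = pattern[16 mod 4] = pattern[0] = 1
Lands at beat 16+1=17, 17 mod 2 = 1, so catch hand = R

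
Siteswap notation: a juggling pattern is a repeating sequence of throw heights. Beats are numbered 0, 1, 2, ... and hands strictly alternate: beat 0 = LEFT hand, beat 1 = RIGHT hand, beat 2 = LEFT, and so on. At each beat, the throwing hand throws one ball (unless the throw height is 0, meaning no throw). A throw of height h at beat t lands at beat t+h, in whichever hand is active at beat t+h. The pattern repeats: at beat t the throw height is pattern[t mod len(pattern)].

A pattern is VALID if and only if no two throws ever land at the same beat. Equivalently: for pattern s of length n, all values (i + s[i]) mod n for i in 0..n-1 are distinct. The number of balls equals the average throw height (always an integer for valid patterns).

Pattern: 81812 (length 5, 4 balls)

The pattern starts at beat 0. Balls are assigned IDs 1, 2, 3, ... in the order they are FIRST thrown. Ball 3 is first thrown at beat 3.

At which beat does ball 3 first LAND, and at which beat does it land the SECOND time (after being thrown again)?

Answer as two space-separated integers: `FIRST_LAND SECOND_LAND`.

Beat 0 (L): throw ball1 h=8 -> lands@8:L; in-air after throw: [b1@8:L]
Beat 1 (R): throw ball2 h=1 -> lands@2:L; in-air after throw: [b2@2:L b1@8:L]
Beat 2 (L): throw ball2 h=8 -> lands@10:L; in-air after throw: [b1@8:L b2@10:L]
Beat 3 (R): throw ball3 h=1 -> lands@4:L; in-air after throw: [b3@4:L b1@8:L b2@10:L]
Beat 4 (L): throw ball3 h=2 -> lands@6:L; in-air after throw: [b3@6:L b1@8:L b2@10:L]
Beat 5 (R): throw ball4 h=8 -> lands@13:R; in-air after throw: [b3@6:L b1@8:L b2@10:L b4@13:R]
Beat 6 (L): throw ball3 h=1 -> lands@7:R; in-air after throw: [b3@7:R b1@8:L b2@10:L b4@13:R]
Ball 3: thrown@3 h=1 -> first land @4; rethrown@4 h=2 -> second land @6

Answer: 4 6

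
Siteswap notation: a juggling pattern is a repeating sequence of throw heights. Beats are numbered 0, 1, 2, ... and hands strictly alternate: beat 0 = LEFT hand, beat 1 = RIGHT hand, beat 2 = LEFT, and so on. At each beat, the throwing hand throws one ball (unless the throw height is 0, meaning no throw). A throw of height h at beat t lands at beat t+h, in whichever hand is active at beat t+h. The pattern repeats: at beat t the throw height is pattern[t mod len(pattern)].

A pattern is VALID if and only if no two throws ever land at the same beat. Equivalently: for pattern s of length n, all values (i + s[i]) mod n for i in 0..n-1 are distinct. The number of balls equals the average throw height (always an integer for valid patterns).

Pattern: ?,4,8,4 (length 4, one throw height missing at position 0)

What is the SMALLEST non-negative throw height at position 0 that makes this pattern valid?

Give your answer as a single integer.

Answer: 0

Derivation:
i=0: s[i]=? (unknown)
i=1: (1 + 4) mod 4 = 1
i=2: (2 + 8) mod 4 = 2
i=3: (3 + 4) mod 4 = 3
Known residues: [1, 2, 3]; need a permutation of 0..3, so missing residue r = 0
Need (0 + s) mod 4 = 0; smallest s = (0 - 0) mod 4 = 0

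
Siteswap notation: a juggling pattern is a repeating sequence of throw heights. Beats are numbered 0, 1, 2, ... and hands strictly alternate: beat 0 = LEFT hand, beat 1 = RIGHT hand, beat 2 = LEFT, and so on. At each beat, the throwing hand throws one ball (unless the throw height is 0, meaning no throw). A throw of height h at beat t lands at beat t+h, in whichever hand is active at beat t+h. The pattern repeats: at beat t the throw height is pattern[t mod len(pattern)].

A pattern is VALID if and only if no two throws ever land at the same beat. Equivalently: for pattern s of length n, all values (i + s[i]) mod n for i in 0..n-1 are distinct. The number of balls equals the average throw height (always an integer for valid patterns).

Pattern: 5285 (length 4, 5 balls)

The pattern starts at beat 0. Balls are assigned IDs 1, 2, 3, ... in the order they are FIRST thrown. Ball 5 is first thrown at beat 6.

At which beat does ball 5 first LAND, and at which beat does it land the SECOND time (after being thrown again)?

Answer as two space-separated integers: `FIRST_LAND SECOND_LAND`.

Beat 0 (L): throw ball1 h=5 -> lands@5:R; in-air after throw: [b1@5:R]
Beat 1 (R): throw ball2 h=2 -> lands@3:R; in-air after throw: [b2@3:R b1@5:R]
Beat 2 (L): throw ball3 h=8 -> lands@10:L; in-air after throw: [b2@3:R b1@5:R b3@10:L]
Beat 3 (R): throw ball2 h=5 -> lands@8:L; in-air after throw: [b1@5:R b2@8:L b3@10:L]
Beat 4 (L): throw ball4 h=5 -> lands@9:R; in-air after throw: [b1@5:R b2@8:L b4@9:R b3@10:L]
Beat 5 (R): throw ball1 h=2 -> lands@7:R; in-air after throw: [b1@7:R b2@8:L b4@9:R b3@10:L]
Beat 6 (L): throw ball5 h=8 -> lands@14:L; in-air after throw: [b1@7:R b2@8:L b4@9:R b3@10:L b5@14:L]
Beat 7 (R): throw ball1 h=5 -> lands@12:L; in-air after throw: [b2@8:L b4@9:R b3@10:L b1@12:L b5@14:L]
Beat 8 (L): throw ball2 h=5 -> lands@13:R; in-air after throw: [b4@9:R b3@10:L b1@12:L b2@13:R b5@14:L]
Beat 9 (R): throw ball4 h=2 -> lands@11:R; in-air after throw: [b3@10:L b4@11:R b1@12:L b2@13:R b5@14:L]
Beat 10 (L): throw ball3 h=8 -> lands@18:L; in-air after throw: [b4@11:R b1@12:L b2@13:R b5@14:L b3@18:L]
Beat 11 (R): throw ball4 h=5 -> lands@16:L; in-air after throw: [b1@12:L b2@13:R b5@14:L b4@16:L b3@18:L]
Beat 12 (L): throw ball1 h=5 -> lands@17:R; in-air after throw: [b2@13:R b5@14:L b4@16:L b1@17:R b3@18:L]
Beat 13 (R): throw ball2 h=2 -> lands@15:R; in-air after throw: [b5@14:L b2@15:R b4@16:L b1@17:R b3@18:L]
Beat 14 (L): throw ball5 h=8 -> lands@22:L; in-air after throw: [b2@15:R b4@16:L b1@17:R b3@18:L b5@22:L]
Ball 5: thrown@6 h=8 -> first land @14; rethrown@14 h=8 -> second land @22

Answer: 14 22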